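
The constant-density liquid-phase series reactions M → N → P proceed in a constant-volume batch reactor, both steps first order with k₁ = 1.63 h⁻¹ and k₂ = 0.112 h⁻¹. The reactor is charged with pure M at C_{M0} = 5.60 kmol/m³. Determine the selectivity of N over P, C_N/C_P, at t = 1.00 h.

13.8

For first-order series with pure M initially, C_N(t) = k₁C_{M0}/(k₂−k₁)·(e^(−k₁t) − e^(−k₂t)).
e^(−k₁t) = e^(−1.63×1.00) = e^(−1.630) = 0.1959; e^(−k₂t) = e^(−0.1120) = 0.8940.
C_N = 1.63×5.60/(0.112−1.63) × (0.1959−0.8940) = (-6.013)×(-0.6981) = 4.198 kmol/m³.
C_M = C_{M0}e^(−k₁t) = 1.097 kmol/m³, so C_P = C_{M0}−C_M−C_N = 0.3049 kmol/m³; C_N/C_P = 13.8.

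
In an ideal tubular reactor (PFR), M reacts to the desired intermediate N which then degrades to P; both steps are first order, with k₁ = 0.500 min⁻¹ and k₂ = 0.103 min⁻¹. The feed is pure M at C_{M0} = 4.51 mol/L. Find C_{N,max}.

2.99 mol/L

For a first-order series the maximum intermediate yield is C_{N,max}/C_{M0} = (k₁/k₂)^[k₂/(k₂−k₁)].
= (0.500/0.103)^(0.103/(0.103−0.500)) = (4.854)^(-0.2594) = 0.6637.
C_{N,max} = 0.6637×4.51 = 2.99 mol/L.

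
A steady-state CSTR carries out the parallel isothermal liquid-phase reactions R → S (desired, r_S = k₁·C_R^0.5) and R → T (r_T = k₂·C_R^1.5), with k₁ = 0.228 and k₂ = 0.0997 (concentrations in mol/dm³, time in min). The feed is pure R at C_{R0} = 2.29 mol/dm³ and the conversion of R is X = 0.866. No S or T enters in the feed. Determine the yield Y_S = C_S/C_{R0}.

0.764

Exit C_R = C_{R0}(1−X) = 2.29×0.134 = 0.3069 mol/dm³.
Rates in a CSTR are evaluated at the outlet concentration: r_S = 0.228×0.3069^0.5 = 0.1263, r_T = 0.0997×0.3069^1.5 = 0.01695.
Fraction of consumed R going to S: r_S/(r_S+r_T) = 0.8817.
C_S = 0.8817·C_{R0}·X = 0.8817×2.29×0.866 = 1.75 mol/dm³; Y_S = C_S/C_{R0} = 0.764.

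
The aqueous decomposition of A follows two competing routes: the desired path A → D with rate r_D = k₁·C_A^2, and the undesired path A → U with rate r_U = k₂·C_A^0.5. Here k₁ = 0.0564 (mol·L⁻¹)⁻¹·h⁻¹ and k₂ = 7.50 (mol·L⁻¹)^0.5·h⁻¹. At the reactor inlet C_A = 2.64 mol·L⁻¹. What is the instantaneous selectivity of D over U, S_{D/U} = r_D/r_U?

S_{D/U} = r_D/r_U = (k₁·C_A^2)/(k₂·C_A^0.5) = (k₁/k₂)·C_A^1.5.
= (0.0564×2.640^2) / (7.50×2.640^0.5) = 0.3931/12.19 = 0.0323.
Since the desired path is higher order in A, keeping C_A high (PFR or concentrated feed) favours D.

0.0323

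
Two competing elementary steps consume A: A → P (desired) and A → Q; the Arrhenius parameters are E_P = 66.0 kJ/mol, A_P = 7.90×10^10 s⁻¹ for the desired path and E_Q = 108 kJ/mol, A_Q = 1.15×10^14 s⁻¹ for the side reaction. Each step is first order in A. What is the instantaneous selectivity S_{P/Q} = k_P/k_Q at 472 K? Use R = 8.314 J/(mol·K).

30.6

With equal orders, S_{P/Q} = k_P/k_Q = (A_P/A_Q)·exp[(E_Q−E_P)/(RT)].
(E_Q−E_P)/(RT) = (108−66.0)×10³/(8.314×472) = 42000/3924 = 10.70.
k_P/k_Q = (7.90×10^10/1.15×10^14)·exp(10.70) = 6.870×10^-4 × 44480 = 30.6.
Since E_P < E_Q, lowering the temperature improves selectivity toward P.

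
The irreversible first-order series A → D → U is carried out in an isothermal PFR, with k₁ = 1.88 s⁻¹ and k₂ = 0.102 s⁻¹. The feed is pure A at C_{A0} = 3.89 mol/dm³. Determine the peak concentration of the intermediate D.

Evaluating C_D at τ_opt = ln(k₂/k₁)/(k₂−k₁) gives C_{D,max}/C_{A0} = (k₁/k₂)^[k₂/(k₂−k₁)].
= (1.88/0.102)^(0.102/(0.102−1.88)) = (18.43)^(-0.05737) = 0.8461.
C_{D,max} = 0.8461×3.89 = 3.29 mol/dm³.

3.29 mol/dm³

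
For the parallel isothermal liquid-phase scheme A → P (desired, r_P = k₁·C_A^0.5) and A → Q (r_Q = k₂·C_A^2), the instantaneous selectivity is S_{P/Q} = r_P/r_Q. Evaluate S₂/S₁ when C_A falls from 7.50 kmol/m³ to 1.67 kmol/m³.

S_{P/Q} = (k₁/k₂)·C_A^-1.5, so S₂/S₁ = (C_{A,2}/C_{A,1})^-1.5.
= (1.67/7.50)^(-1.5) = (0.2227)^(-1.5) = 9.52.

9.52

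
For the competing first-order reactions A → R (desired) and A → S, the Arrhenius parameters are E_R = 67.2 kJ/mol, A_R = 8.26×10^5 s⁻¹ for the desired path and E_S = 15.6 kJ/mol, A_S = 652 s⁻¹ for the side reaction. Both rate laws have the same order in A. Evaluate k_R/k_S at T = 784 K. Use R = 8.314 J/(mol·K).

0.462

With equal orders, S_{R/S} = k_R/k_S = (A_R/A_S)·exp[(E_S−E_R)/(RT)].
(E_S−E_R)/(RT) = (15.6−67.2)×10³/(8.314×784) = -51600/6518 = -7.916.
k_R/k_S = (8.26×10^5/652)·exp(-7.916) = 1267 × 3.647×10^-4 = 0.462.
Since E_R > E_S, raising the temperature improves selectivity toward R.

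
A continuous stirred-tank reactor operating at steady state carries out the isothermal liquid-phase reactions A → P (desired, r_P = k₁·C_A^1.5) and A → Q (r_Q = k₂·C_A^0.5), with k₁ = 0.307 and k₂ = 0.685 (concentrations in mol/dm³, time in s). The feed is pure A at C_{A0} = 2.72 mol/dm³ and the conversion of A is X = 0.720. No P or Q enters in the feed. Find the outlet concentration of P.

0.498 mol/dm³

Exit C_A = C_{A0}(1−X) = 2.72×0.280 = 0.7616 mol/dm³.
In a CSTR the entire volume is at exit conditions, so r_P = 0.307×0.7616^1.5 = 0.2040 and r_Q = 0.685×0.7616^0.5 = 0.5978.
Fraction of consumed A going to P: r_P/(r_P+r_Q) = 0.2545.
C_P = 0.2545·C_{A0}·X = 0.2545×2.72×0.720 = 0.498 mol/dm³.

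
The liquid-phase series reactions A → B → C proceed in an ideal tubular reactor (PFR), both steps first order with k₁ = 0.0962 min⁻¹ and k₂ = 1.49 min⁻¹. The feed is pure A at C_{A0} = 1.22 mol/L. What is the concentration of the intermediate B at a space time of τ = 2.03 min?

0.0652 mol/L

For first-order series with pure A initially, C_B(τ) = k₁C_{A0}/(k₂−k₁)·(e^(−k₁τ) − e^(−k₂τ)).
e^(−k₁τ) = e^(−0.0962×2.03) = e^(−0.1953) = 0.8226; e^(−k₂τ) = e^(−3.025) = 0.04857.
C_B = 0.0962×1.22/(1.49−0.0962) × (0.8226−0.04857) = 0.08420×0.7740 = 0.06518 mol/L.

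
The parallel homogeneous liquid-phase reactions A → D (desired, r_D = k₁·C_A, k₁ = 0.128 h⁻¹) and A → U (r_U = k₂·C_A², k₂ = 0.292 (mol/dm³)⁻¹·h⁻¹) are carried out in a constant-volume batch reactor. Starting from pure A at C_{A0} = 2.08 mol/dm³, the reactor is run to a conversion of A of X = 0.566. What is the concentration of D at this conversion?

C_A = C_{A0}(1−X) = 0.9027 mol/dm³.
Along a PFR/batch, dC_D/dC_A = −r_D/(r_D+r_U) = −k₁/(k₁+k₂·C_A).
Integrating from C_{A0} to C_A: C_D = (0.128/0.292)·ln[(0.128+0.292·2.08)/(0.128+0.292·0.903)] = 0.4384·ln(0.7354/0.3916) = 0.2762 mol/dm³.

0.276 mol/dm³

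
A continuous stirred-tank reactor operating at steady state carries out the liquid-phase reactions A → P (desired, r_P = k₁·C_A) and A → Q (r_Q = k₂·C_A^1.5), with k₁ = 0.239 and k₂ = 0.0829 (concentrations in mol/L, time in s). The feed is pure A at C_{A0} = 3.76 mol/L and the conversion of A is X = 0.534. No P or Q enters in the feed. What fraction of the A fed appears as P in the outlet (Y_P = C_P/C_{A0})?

0.366

Exit C_A = C_{A0}(1−X) = 3.76×0.466 = 1.752 mol/L.
In a CSTR the entire volume is at exit conditions, so r_P = 0.239×1.752 = 0.4188 and r_Q = 0.0829×1.752^1.5 = 0.1923.
Fraction of consumed A going to P: r_P/(r_P+r_Q) = 0.6853.
C_P = 0.6853·C_{A0}·X = 0.6853×3.76×0.534 = 1.38 mol/L; Y_P = C_P/C_{A0} = 0.366.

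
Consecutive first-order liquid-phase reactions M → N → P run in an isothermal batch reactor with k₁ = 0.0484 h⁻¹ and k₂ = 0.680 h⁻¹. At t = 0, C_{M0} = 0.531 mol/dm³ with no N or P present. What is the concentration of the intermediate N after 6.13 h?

Solving the coupled first-order balances gives C_N(t) = [k₁/(k₂−k₁)]·C_{M0}·(e^(−k₁t) − e^(−k₂t)).
e^(−k₁t) = e^(−0.0484×6.13) = e^(−0.2967) = 0.7433; e^(−k₂t) = e^(−4.168) = 0.01548.
C_N = 0.0484×0.531/(0.680−0.0484) × (0.7433−0.01548) = 0.04069×0.7278 = 0.02961 mol/dm³.

0.0296 mol/dm³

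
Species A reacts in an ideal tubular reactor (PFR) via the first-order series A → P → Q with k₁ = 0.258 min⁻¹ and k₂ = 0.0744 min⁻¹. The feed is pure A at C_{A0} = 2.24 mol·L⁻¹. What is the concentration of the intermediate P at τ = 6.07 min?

1.35 mol·L⁻¹

The intermediate concentration in a first-order A→B→C sequence is C_P = k₁C_{A0}(e^(−k₁τ) − e^(−k₂τ))/(k₂−k₁).
e^(−k₁τ) = e^(−0.258×6.07) = e^(−1.566) = 0.2089; e^(−k₂τ) = e^(−0.4516) = 0.6366.
C_P = 0.258×2.24/(0.0744−0.258) × (0.2089−0.6366) = (-3.148)×(-0.4277) = 1.346 mol·L⁻¹.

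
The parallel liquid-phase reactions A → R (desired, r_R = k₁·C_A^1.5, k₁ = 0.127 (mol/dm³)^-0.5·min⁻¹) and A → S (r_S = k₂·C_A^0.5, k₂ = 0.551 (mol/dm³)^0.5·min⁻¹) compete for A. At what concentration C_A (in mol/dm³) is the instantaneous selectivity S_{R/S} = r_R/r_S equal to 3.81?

S_{R/S} = (k₁/k₂)·C_A ⇒ C_A = S·k₂/k₁.
= 3.81×0.551/0.127 = 16.5 mol/dm³.

16.5 mol/dm³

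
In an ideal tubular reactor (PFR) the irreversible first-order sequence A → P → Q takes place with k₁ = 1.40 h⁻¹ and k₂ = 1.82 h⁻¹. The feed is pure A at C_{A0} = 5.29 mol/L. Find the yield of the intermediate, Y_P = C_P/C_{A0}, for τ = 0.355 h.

For first-order series with pure A initially, C_P(τ) = k₁C_{A0}/(k₂−k₁)·(e^(−k₁τ) − e^(−k₂τ)).
e^(−k₁τ) = e^(−1.40×0.355) = e^(−0.4970) = 0.6084; e^(−k₂τ) = e^(−0.6461) = 0.5241.
C_P = 1.40×5.29/(1.82−1.40) × (0.6084−0.5241) = 17.63×0.08427 = 1.486 mol/L.
Y_P = C_P/C_{A0} = 1.486/5.29 = 0.281.

0.281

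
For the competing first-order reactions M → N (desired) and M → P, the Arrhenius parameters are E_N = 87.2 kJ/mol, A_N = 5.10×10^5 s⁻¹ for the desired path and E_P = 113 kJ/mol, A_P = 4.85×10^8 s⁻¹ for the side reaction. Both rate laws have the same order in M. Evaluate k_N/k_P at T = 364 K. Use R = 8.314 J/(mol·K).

Since both paths have the same order in M, the concentration cancels and S_{N/P} = k_N/k_P = (A_N/A_P)·exp[(E_P−E_N)/(RT)].
(E_P−E_N)/(RT) = (113−87.2)×10³/(8.314×364) = 25800/3026 = 8.525.
k_N/k_P = (5.10×10^5/4.85×10^8)·exp(8.525) = 0.001052 × 5041 = 5.30.
Since E_N < E_P, lowering the temperature improves selectivity toward N.

5.30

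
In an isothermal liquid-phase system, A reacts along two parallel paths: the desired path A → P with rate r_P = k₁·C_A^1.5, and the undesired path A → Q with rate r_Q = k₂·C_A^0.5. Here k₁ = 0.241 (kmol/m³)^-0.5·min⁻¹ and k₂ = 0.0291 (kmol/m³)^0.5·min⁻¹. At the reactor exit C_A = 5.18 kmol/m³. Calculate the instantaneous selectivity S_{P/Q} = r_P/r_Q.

S_{P/Q} = r_P/r_Q = (k₁·C_A^1.5)/(k₂·C_A^0.5) = (k₁/k₂)·C_A.
= (0.241×5.180^1.5) / (0.0291×5.180^0.5) = 2.841/0.06623 = 42.9.

42.9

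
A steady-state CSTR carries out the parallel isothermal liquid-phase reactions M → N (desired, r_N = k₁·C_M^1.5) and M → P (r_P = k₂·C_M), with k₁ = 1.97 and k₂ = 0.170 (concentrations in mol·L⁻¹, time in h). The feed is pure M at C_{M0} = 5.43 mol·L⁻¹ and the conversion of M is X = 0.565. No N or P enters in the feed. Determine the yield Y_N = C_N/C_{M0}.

0.535

Exit C_M = C_{M0}(1−X) = 5.43×0.435 = 2.362 mol·L⁻¹.
A CSTR operates uniformly at the exit composition, giving r_N = 7.152 and r_P = 0.4015 (each k·C_M^n at C_M = 2.362).
Fraction of consumed M going to N: r_N/(r_N+r_P) = 0.9468.
C_N = 0.9468·C_{M0}·X = 0.9468×5.43×0.565 = 2.90 mol·L⁻¹; Y_N = C_N/C_{M0} = 0.535.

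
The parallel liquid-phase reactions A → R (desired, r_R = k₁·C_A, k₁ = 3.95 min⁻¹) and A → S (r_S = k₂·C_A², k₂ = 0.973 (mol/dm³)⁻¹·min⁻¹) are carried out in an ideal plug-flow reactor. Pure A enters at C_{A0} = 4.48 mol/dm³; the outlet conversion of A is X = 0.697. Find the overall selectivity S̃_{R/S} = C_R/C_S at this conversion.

C_A = C_{A0}(1−X) = 1.357 mol/dm³.
Along a PFR/batch, dC_R/dC_A = −r_R/(r_R+r_S) = −k₁/(k₁+k₂·C_A).
Integrating from C_{A0} to C_A: C_R = (3.95/0.973)·ln[(3.95+0.973·4.48)/(3.95+0.973·1.36)] = 4.060·ln(8.309/5.271) = 1.848 mol/dm³.
C_S = (C_{A0}−C_A)−C_R = 1.275 mol/dm³; S̃_{R/S} = 1.848/1.275 = 1.45.

1.45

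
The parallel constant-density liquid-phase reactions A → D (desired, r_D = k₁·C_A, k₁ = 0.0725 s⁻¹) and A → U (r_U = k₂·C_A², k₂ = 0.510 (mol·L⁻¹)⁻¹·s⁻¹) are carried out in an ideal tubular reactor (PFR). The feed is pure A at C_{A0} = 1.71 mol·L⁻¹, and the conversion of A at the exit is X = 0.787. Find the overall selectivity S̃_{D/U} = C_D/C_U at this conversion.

C_A = C_{A0}(1−X) = 0.3642 mol·L⁻¹.
Along a PFR/batch, dC_D/dC_A = −r_D/(r_D+r_U) = −k₁/(k₁+k₂·C_A).
Integrating from C_{A0} to C_A: C_D = (0.0725/0.510)·ln[(0.0725+0.510·1.71)/(0.0725+0.510·0.364)] = 0.1422·ln(0.9446/0.2583) = 0.1843 mol·L⁻¹.
C_U = (C_{A0}−C_A)−C_D = 1.161 mol·L⁻¹; S̃_{D/U} = 0.1843/1.161 = 0.159.

0.159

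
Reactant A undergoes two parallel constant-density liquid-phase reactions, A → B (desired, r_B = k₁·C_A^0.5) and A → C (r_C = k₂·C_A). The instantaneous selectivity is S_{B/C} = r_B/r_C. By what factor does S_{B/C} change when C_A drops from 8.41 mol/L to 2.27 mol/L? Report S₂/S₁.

1.92

S_{B/C} = (k₁/k₂)·C_A^-0.5, so S₂/S₁ = (C_{A,2}/C_{A,1})^-0.5.
= (2.27/8.41)^(-0.5) = (0.2699)^(-0.5) = 1.92.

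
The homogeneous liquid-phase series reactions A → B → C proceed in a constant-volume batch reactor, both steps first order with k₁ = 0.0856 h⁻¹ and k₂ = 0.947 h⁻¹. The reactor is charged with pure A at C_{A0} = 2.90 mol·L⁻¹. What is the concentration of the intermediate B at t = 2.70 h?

For first-order series with pure A initially, C_B(t) = k₁C_{A0}/(k₂−k₁)·(e^(−k₁t) − e^(−k₂t)).
e^(−k₁t) = e^(−0.0856×2.70) = e^(−0.2311) = 0.7936; e^(−k₂t) = e^(−2.557) = 0.07754.
C_B = 0.0856×2.90/(0.947−0.0856) × (0.7936−0.07754) = 0.2882×0.7161 = 0.2064 mol·L⁻¹.

0.206 mol·L⁻¹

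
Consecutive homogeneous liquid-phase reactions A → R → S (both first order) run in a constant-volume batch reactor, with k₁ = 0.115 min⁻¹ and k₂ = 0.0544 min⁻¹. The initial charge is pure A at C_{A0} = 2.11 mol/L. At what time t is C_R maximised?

12.4 min

For first-order series the maximum of C_R occurs at t_opt = ln(k₂/k₁)/(k₂−k₁).
= ln(0.0544/0.115)/(0.0544−0.115) = ln(0.4730)/-0.06060 = -0.7486/-0.06060 = 12.4 min.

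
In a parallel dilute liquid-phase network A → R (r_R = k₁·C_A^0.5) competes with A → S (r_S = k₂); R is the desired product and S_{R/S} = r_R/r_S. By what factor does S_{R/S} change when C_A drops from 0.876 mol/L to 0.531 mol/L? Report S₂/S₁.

0.779

S_{R/S} = (k₁/k₂)·C_A^0.5, so S₂/S₁ = (C_{A,2}/C_{A,1})^0.5.
= (0.531/0.876)^0.5 = (0.6062)^0.5 = 0.779.
Selectivity toward R falls as C_A falls — high-concentration operation is favoured.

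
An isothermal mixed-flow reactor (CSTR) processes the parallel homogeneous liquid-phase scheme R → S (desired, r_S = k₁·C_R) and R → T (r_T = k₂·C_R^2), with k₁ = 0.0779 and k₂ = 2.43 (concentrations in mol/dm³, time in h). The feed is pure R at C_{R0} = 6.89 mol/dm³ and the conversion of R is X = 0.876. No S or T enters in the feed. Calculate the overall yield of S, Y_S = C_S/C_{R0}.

0.0317

Exit C_R = C_{R0}(1−X) = 6.89×0.124 = 0.8544 mol/dm³.
In a CSTR the entire volume is at exit conditions, so r_S = 0.0779×0.8544 = 0.06655 and r_T = 2.43×0.8544^2 = 1.774.
Fraction of consumed R going to S: r_S/(r_S+r_T) = 0.03617.
C_S = 0.03617·C_{R0}·X = 0.03617×6.89×0.876 = 0.218 mol/dm³; Y_S = C_S/C_{R0} = 0.0317.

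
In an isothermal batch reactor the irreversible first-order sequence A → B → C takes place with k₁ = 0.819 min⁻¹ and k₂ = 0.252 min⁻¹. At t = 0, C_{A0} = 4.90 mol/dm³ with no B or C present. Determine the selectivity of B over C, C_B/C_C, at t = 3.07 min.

The intermediate concentration in a first-order A→B→C sequence is C_B = k₁C_{A0}(e^(−k₁t) − e^(−k₂t))/(k₂−k₁).
e^(−k₁t) = e^(−0.819×3.07) = e^(−2.514) = 0.08092; e^(−k₂t) = e^(−0.7736) = 0.4613.
C_B = 0.819×4.90/(0.252−0.819) × (0.08092−0.4613) = (-7.078)×(-0.3804) = 2.692 mol/dm³.
C_A = C_{A0}e^(−k₁t) = 0.3965 mol/dm³, so C_C = C_{A0}−C_A−C_B = 1.811 mol/dm³; C_B/C_C = 1.49.

1.49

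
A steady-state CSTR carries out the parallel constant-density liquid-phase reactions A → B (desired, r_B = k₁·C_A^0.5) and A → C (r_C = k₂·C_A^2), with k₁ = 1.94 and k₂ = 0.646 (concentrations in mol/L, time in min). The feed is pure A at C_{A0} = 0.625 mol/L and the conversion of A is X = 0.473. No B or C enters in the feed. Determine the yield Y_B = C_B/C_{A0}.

0.445

Exit C_A = C_{A0}(1−X) = 0.625×0.527 = 0.3294 mol/L.
In a CSTR the entire volume is at exit conditions, so r_B = 1.94×0.3294^0.5 = 1.113 and r_C = 0.646×0.3294^2 = 0.07008.
Fraction of consumed A going to B: r_B/(r_B+r_C) = 0.9408.
C_B = 0.9408·C_{A0}·X = 0.9408×0.625×0.473 = 0.278 mol/L; Y_B = C_B/C_{A0} = 0.445.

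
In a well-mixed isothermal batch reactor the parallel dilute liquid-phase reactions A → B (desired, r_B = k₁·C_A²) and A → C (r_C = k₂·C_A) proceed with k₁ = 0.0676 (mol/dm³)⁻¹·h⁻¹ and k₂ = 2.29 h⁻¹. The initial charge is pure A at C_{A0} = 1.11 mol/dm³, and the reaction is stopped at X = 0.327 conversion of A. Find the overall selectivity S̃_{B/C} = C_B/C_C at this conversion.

0.0274

C_A = C_{A0}(1−X) = 0.7470 mol/dm³.
Along a PFR/batch, dC_C/dC_A = −r_C/(r_B+r_C) = −k₂/(k₂+k₁·C_A).
Integrating from C_{A0} to C_A: C_C = (2.29/0.0676)·ln[(2.29+0.0676·1.11)/(2.29+0.0676·0.747)] = 33.88·ln(2.365/2.340) = 0.3533 mol/dm³.
Then C_B = (C_{A0}−C_A) − C_C = 0.3630 − 0.3533 = 0.009680 mol/dm³.
S̃_{B/C} = C_B/C_C = 0.009680/0.3533 = 0.0274.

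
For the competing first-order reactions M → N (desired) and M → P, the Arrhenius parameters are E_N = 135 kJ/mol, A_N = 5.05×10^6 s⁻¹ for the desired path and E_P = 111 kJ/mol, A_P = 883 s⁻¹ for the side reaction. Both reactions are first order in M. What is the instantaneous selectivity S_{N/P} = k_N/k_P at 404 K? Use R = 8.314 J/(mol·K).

4.51

With equal orders, S_{N/P} = k_N/k_P = (A_N/A_P)·exp[(E_P−E_N)/(RT)].
(E_P−E_N)/(RT) = (111−135)×10³/(8.314×404) = -24000/3359 = -7.145.
k_N/k_P = (5.05×10^6/883)·exp(-7.145) = 5719 × 7.886×10^-4 = 4.51.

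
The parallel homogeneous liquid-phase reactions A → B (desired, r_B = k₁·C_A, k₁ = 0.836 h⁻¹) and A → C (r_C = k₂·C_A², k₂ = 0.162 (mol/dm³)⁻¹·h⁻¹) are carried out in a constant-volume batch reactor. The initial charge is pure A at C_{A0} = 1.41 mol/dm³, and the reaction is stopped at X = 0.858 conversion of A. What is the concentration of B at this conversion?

1.05 mol/dm³

C_A = C_{A0}(1−X) = 0.2002 mol/dm³.
Along a PFR/batch, dC_B/dC_A = −r_B/(r_B+r_C) = −k₁/(k₁+k₂·C_A).
Integrating from C_{A0} to C_A: C_B = (0.836/0.162)·ln[(0.836+0.162·1.41)/(0.836+0.162·0.200)] = 5.160·ln(1.064/0.8684) = 1.050 mol/dm³.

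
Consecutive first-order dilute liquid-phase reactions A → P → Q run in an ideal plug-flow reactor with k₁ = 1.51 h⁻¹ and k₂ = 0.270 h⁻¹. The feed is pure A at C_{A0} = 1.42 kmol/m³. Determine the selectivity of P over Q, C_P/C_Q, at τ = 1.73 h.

2.67

For first-order series with pure A initially, C_P(τ) = k₁C_{A0}/(k₂−k₁)·(e^(−k₁τ) − e^(−k₂τ)).
e^(−k₁τ) = e^(−1.51×1.73) = e^(−2.612) = 0.07337; e^(−k₂τ) = e^(−0.4671) = 0.6268.
C_P = 1.51×1.42/(0.270−1.51) × (0.07337−0.6268) = (-1.729)×(-0.5535) = 0.9570 kmol/m³.
C_A = C_{A0}e^(−k₁τ) = 0.1042 kmol/m³, so C_Q = C_{A0}−C_A−C_P = 0.3588 kmol/m³; C_P/C_Q = 2.67.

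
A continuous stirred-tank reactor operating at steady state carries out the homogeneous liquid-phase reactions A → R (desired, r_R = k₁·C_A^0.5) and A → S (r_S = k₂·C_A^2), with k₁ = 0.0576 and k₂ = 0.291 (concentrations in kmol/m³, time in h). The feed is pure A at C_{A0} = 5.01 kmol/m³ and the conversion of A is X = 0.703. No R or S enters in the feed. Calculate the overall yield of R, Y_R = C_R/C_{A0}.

Exit C_A = C_{A0}(1−X) = 5.01×0.297 = 1.488 kmol/m³.
A CSTR operates uniformly at the exit composition, giving r_R = 0.07026 and r_S = 0.6443 (each k·C_A^n at C_A = 1.488).
Fraction of consumed A going to R: r_R/(r_R+r_S) = 0.09833.
C_R = 0.09833·C_{A0}·X = 0.09833×5.01×0.703 = 0.346 kmol/m³; Y_R = C_R/C_{A0} = 0.0691.

0.0691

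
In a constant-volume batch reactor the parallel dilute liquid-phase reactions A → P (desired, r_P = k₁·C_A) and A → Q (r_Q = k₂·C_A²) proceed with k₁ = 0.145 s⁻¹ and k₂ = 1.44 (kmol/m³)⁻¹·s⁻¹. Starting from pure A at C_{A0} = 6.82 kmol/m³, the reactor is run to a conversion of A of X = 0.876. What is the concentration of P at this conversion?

C_A = C_{A0}(1−X) = 0.8457 kmol/m³.
Along a PFR/batch, dC_P/dC_A = −r_P/(r_P+r_Q) = −k₁/(k₁+k₂·C_A).
Integrating from C_{A0} to C_A: C_P = (0.145/1.44)·ln[(0.145+1.44·6.82)/(0.145+1.44·0.846)] = 0.1007·ln(9.966/1.363) = 0.2003 kmol/m³.

0.200 kmol/m³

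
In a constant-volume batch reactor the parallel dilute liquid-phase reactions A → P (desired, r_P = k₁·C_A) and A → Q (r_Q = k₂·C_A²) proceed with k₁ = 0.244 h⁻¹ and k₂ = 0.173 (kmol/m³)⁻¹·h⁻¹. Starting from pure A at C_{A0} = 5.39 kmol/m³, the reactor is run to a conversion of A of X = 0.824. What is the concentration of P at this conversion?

C_A = C_{A0}(1−X) = 0.9486 kmol/m³.
Along a PFR/batch, dC_P/dC_A = −r_P/(r_P+r_Q) = −k₁/(k₁+k₂·C_A).
Integrating from C_{A0} to C_A: C_P = (0.244/0.173)·ln[(0.244+0.173·5.39)/(0.244+0.173·0.949)] = 1.410·ln(1.176/0.4081) = 1.493 kmol/m³.

1.49 kmol/m³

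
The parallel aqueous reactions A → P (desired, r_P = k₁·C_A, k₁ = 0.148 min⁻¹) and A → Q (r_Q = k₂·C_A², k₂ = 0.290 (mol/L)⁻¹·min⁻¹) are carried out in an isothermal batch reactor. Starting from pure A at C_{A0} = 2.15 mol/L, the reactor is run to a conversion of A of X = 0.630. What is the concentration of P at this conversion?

C_A = C_{A0}(1−X) = 0.7955 mol/L.
Along a PFR/batch, dC_P/dC_A = −r_P/(r_P+r_Q) = −k₁/(k₁+k₂·C_A).
Integrating from C_{A0} to C_A: C_P = (0.148/0.290)·ln[(0.148+0.290·2.15)/(0.148+0.290·0.795)] = 0.5103·ln(0.7715/0.3787) = 0.3632 mol/L.

0.363 mol/L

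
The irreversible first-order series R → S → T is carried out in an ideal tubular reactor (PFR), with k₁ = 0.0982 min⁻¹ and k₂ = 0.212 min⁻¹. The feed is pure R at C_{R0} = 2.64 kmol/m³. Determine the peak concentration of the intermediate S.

0.629 kmol/m³

For a first-order series the maximum intermediate yield is C_{S,max}/C_{R0} = (k₁/k₂)^[k₂/(k₂−k₁)].
= (0.0982/0.212)^(0.212/(0.212−0.0982)) = (0.4632)^(1.863) = 0.2384.
C_{S,max} = 0.2384×2.64 = 0.629 kmol/m³.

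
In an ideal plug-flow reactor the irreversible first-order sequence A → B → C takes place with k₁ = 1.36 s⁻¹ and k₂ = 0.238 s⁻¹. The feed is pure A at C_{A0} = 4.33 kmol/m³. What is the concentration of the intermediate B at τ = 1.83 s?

The intermediate concentration in a first-order A→B→C sequence is C_B = k₁C_{A0}(e^(−k₁τ) − e^(−k₂τ))/(k₂−k₁).
e^(−k₁τ) = e^(−1.36×1.83) = e^(−2.489) = 0.08301; e^(−k₂τ) = e^(−0.4355) = 0.6469.
C_B = 1.36×4.33/(0.238−1.36) × (0.08301−0.6469) = (-5.248)×(-0.5639) = 2.960 kmol/m³.

2.96 kmol/m³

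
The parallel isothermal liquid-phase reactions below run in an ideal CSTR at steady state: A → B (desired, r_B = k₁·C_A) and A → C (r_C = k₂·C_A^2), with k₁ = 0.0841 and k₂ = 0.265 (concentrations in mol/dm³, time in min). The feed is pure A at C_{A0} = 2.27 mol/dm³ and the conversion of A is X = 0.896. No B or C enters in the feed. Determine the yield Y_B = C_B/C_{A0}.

Exit C_A = C_{A0}(1−X) = 2.27×0.104 = 0.2361 mol/dm³.
Rates in a CSTR are evaluated at the outlet concentration: r_B = 0.0841×0.2361 = 0.01985, r_C = 0.265×0.2361^2 = 0.01477.
Fraction of consumed A going to B: r_B/(r_B+r_C) = 0.5734.
C_B = 0.5734·C_{A0}·X = 0.5734×2.27×0.896 = 1.17 mol/dm³; Y_B = C_B/C_{A0} = 0.514.

0.514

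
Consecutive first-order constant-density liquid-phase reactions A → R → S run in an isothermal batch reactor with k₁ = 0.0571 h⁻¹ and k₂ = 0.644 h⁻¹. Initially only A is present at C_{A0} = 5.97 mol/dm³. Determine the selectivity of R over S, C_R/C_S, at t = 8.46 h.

The intermediate concentration in a first-order A→B→C sequence is C_R = k₁C_{A0}(e^(−k₁t) − e^(−k₂t))/(k₂−k₁).
e^(−k₁t) = e^(−0.0571×8.46) = e^(−0.4831) = 0.6169; e^(−k₂t) = e^(−5.448) = 0.004304.
C_R = 0.0571×5.97/(0.644−0.0571) × (0.6169−0.004304) = 0.5808×0.6126 = 0.3558 mol/dm³.
C_A = C_{A0}e^(−k₁t) = 3.683 mol/dm³, so C_S = C_{A0}−C_A−C_R = 1.931 mol/dm³; C_R/C_S = 0.184.

0.184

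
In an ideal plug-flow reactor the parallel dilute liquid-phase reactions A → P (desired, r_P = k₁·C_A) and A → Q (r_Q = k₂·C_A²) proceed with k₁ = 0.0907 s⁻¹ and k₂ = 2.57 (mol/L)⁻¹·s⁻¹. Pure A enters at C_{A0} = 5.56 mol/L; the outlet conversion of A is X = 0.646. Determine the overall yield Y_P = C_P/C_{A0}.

0.00652

C_A = C_{A0}(1−X) = 1.968 mol/L.
Along a PFR/batch, dC_P/dC_A = −r_P/(r_P+r_Q) = −k₁/(k₁+k₂·C_A).
Integrating from C_{A0} to C_A: C_P = (0.0907/2.57)·ln[(0.0907+2.57·5.56)/(0.0907+2.57·1.97)] = 0.03529·ln(14.38/5.149) = 0.03625 mol/L.
Y_P = C_P/C_{A0} = 0.03625/5.56 = 0.00652.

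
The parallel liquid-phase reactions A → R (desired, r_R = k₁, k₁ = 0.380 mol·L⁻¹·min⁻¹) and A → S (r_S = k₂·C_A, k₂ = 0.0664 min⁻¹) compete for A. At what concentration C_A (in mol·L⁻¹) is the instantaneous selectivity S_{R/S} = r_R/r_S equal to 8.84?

S_{R/S} = (k₁/k₂)·C_A⁻¹ ⇒ C_A = (S·k₂/k₁)^(-1).
= (8.84×0.0664/0.380)^(-1) = (1.545)^(-1) = 0.647 mol·L⁻¹.

0.647 mol·L⁻¹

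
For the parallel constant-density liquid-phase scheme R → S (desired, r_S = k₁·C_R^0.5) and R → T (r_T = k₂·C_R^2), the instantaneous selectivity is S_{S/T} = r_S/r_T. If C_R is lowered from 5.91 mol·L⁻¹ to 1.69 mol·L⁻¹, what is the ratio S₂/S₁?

6.54

S_{S/T} = (k₁/k₂)·C_R^-1.5, so S₂/S₁ = (C_{R,2}/C_{R,1})^-1.5.
= (1.69/5.91)^(-1.5) = (0.2860)^(-1.5) = 6.54.
Selectivity toward S rises as C_R falls — low-concentration operation is favoured.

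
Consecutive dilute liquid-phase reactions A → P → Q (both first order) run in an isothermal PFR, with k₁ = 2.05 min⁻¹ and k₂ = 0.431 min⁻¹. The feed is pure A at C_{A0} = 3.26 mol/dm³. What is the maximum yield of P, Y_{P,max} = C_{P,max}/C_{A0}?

0.660

For a first-order series the maximum intermediate yield is C_{P,max}/C_{A0} = (k₁/k₂)^[k₂/(k₂−k₁)].
= (2.05/0.431)^(0.431/(0.431−2.05)) = (4.756)^(-0.2662) = 0.6602.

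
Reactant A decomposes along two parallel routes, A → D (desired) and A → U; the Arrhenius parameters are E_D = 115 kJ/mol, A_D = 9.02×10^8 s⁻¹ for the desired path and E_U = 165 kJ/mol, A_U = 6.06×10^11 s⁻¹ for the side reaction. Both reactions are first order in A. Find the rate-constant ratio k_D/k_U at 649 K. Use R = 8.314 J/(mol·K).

k_D/k_U = (A_D/A_U)·exp[−(E_D−E_U)/(RT)] = (A_D/A_U)·exp[(E_U−E_D)/(RT)].
(E_U−E_D)/(RT) = (165−115)×10³/(8.314×649) = 50000/5396 = 9.266.
k_D/k_U = (9.02×10^8/6.06×10^11)·exp(9.266) = 0.001488 × 10578 = 15.7.
Since E_D < E_U, lowering the temperature improves selectivity toward D.

15.7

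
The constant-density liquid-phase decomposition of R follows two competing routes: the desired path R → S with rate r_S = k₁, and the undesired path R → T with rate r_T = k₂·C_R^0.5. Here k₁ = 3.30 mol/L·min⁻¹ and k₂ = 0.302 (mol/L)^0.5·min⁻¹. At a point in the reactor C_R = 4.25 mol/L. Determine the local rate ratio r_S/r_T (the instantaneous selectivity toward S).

S_{S/T} = r_S/r_T = (k₁)/(k₂·C_R^0.5) = (k₁/k₂)·C_R^-0.5.
= (3.30) / (0.302×4.250^0.5) = 3.300/0.6226 = 5.30.

5.30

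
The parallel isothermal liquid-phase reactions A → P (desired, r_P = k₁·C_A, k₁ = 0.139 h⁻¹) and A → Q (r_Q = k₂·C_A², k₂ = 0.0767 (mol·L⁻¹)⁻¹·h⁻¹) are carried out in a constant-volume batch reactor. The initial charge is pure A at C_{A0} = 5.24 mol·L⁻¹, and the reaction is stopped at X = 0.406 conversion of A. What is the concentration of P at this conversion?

C_A = C_{A0}(1−X) = 3.113 mol·L⁻¹.
Along a PFR/batch, dC_P/dC_A = −r_P/(r_P+r_Q) = −k₁/(k₁+k₂·C_A).
Integrating from C_{A0} to C_A: C_P = (0.139/0.0767)·ln[(0.139+0.0767·5.24)/(0.139+0.0767·3.11)] = 1.812·ln(0.5409/0.3777) = 0.6507 mol·L⁻¹.

0.651 mol·L⁻¹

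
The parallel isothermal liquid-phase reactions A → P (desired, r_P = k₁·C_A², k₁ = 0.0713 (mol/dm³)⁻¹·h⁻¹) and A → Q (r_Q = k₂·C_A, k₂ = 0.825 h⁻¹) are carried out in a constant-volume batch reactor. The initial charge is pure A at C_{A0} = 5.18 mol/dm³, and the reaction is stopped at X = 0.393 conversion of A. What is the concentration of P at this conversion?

0.536 mol/dm³

C_A = C_{A0}(1−X) = 3.144 mol/dm³.
Along a PFR/batch, dC_Q/dC_A = −r_Q/(r_P+r_Q) = −k₂/(k₂+k₁·C_A).
Integrating from C_{A0} to C_A: C_Q = (0.825/0.0713)·ln[(0.825+0.0713·5.18)/(0.825+0.0713·3.14)] = 11.57·ln(1.194/1.049) = 1.499 mol/dm³.
Then C_P = (C_{A0}−C_A) − C_Q = 2.036 − 1.499 = 0.5365 mol/dm³.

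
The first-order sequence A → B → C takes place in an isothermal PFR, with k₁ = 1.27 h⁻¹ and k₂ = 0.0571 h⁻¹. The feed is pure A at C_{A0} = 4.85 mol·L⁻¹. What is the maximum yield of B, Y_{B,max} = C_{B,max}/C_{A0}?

At the optimum, C_{B,max}/C_{A0} = (k₁/k₂)^[k₂/(k₂−k₁)].
= (1.27/0.0571)^(0.0571/(0.0571−1.27)) = (22.24)^(-0.04708) = 0.8641.

0.864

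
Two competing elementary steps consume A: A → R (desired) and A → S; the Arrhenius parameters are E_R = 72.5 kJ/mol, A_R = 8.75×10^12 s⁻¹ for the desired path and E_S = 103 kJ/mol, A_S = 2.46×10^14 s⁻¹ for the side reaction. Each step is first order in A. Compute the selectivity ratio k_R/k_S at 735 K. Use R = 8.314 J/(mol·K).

Since both paths have the same order in A, the concentration cancels and S_{R/S} = k_R/k_S = (A_R/A_S)·exp[(E_S−E_R)/(RT)].
(E_S−E_R)/(RT) = (103−72.5)×10³/(8.314×735) = 30500/6111 = 4.991.
k_R/k_S = (8.75×10^12/2.46×10^14)·exp(4.991) = 0.03557 × 147.1 = 5.23.
Since E_R < E_S, lowering the temperature improves selectivity toward R.

5.23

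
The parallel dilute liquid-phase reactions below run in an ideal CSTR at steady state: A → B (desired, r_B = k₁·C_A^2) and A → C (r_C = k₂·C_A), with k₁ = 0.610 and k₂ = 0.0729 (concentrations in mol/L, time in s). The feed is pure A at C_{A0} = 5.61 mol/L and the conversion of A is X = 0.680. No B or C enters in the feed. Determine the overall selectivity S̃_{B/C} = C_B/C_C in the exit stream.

Exit C_A = C_{A0}(1−X) = 5.61×0.320 = 1.795 mol/L.
Rates in a CSTR are evaluated at the outlet concentration: r_B = 0.610×1.795^2 = 1.966, r_C = 0.0729×1.795 = 0.1309.
Overall selectivity = C_B/C_C = r_Bτ/(r_Cτ) = r_B/r_C = 15.0.

15.0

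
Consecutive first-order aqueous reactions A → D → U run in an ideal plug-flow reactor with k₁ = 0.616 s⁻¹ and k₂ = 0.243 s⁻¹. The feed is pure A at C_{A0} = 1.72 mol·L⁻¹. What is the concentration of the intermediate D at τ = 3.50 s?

0.885 mol·L⁻¹

Solving the coupled first-order balances gives C_D(τ) = [k₁/(k₂−k₁)]·C_{A0}·(e^(−k₁τ) − e^(−k₂τ)).
e^(−k₁τ) = e^(−0.616×3.50) = e^(−2.156) = 0.1158; e^(−k₂τ) = e^(−0.8505) = 0.4272.
C_D = 0.616×1.72/(0.243−0.616) × (0.1158−0.4272) = (-2.841)×(-0.3114) = 0.8846 mol·L⁻¹.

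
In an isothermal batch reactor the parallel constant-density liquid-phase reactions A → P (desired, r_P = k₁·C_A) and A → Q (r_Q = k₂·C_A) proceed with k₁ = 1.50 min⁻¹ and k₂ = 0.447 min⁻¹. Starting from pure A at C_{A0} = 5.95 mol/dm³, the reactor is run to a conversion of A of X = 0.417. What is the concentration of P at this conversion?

C_A = C_{A0}(1−X) = 3.469 mol/dm³.
Both paths are first order in A, so the instantaneous fraction to P is constant: dC_P/d(−C_A) = k₁/(k₁+k₂) = 0.7704.
C_P = 0.7704·(C_{A0}−C_A) = 0.7704×2.481 = 1.91 mol/dm³.

1.91 mol/dm³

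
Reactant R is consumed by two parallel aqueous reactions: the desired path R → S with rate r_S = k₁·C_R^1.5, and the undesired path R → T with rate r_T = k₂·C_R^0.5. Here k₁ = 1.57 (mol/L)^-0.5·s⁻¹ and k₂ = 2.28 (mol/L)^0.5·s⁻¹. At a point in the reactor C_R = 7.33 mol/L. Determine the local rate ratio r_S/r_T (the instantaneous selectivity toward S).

5.05

S_{S/T} = r_S/r_T = (k₁·C_R^1.5)/(k₂·C_R^0.5) = (k₁/k₂)·C_R.
= (1.57×7.330^1.5) / (2.28×7.330^0.5) = 31.16/6.173 = 5.05.
Since the desired path is higher order in R, keeping C_R high (PFR or concentrated feed) favours S.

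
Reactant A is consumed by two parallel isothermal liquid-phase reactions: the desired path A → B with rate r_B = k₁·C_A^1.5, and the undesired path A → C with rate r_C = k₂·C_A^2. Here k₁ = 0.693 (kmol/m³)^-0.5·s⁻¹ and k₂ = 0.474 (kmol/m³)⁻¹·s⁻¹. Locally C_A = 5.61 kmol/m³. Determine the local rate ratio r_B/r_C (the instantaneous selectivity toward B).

0.617

S_{B/C} = r_B/r_C = (k₁·C_A^1.5)/(k₂·C_A^2) = (k₁/k₂)·C_A^-0.5.
= (0.693×5.610^1.5) / (0.474×5.610^2) = 9.208/14.92 = 0.617.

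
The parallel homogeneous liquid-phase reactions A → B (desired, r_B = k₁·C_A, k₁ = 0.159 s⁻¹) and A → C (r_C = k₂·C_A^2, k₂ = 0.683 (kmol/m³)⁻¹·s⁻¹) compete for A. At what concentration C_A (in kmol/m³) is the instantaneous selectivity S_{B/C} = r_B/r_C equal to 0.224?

1.04 kmol/m³

S_{B/C} = (k₁/k₂)·C_A⁻¹ ⇒ C_A = (S·k₂/k₁)^(-1).
= (0.224×0.683/0.159)^(-1) = (0.9622)^(-1) = 1.04 kmol/m³.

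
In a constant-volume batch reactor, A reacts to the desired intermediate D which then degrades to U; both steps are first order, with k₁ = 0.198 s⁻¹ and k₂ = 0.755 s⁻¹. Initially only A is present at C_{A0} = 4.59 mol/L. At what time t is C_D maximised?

The intermediate peaks when r₁ = r₂, i.e. k₁e^(−k₁t) = k₂e^(−k₂t), giving t_opt = ln(k₂/k₁)/(k₂−k₁).
= ln(0.755/0.198)/(0.755−0.198) = ln(3.813)/0.5570 = 1.338/0.5570 = 2.40 s.

2.40 s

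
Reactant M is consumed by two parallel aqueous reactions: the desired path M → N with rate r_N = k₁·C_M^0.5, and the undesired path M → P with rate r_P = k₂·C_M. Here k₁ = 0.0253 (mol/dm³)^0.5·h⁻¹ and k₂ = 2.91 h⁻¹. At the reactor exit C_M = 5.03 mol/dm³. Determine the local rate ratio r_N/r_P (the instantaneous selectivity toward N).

S_{N/P} = r_N/r_P = (k₁·C_M^0.5)/(k₂·C_M) = (k₁/k₂)·C_M^-0.5.
= (0.0253×5.030^0.5) / (2.91×5.030) = 0.05674/14.64 = 0.00388.
The undesired path is higher order in M, so low C_M (CSTR or dilute feed) favours N.

0.00388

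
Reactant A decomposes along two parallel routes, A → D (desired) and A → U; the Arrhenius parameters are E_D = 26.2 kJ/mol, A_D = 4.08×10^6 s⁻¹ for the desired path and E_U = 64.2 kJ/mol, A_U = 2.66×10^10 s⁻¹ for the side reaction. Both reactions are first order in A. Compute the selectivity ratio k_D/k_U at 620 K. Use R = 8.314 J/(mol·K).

0.244

k_D/k_U = (A_D/A_U)·exp[−(E_D−E_U)/(RT)] = (A_D/A_U)·exp[(E_U−E_D)/(RT)].
(E_U−E_D)/(RT) = (64.2−26.2)×10³/(8.314×620) = 38000/5155 = 7.372.
k_D/k_U = (4.08×10^6/2.66×10^10)·exp(7.372) = 1.534×10^-4 × 1591 = 0.244.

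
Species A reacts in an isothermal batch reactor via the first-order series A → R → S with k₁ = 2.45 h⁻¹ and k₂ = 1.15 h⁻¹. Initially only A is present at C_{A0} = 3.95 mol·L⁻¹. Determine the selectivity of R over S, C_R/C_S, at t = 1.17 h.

For first-order series with pure A initially, C_R(t) = k₁C_{A0}/(k₂−k₁)·(e^(−k₁t) − e^(−k₂t)).
e^(−k₁t) = e^(−2.45×1.17) = e^(−2.866) = 0.05690; e^(−k₂t) = e^(−1.345) = 0.2604.
C_R = 2.45×3.95/(1.15−2.45) × (0.05690−0.2604) = (-7.444)×(-0.2035) = 1.515 mol·L⁻¹.
C_A = C_{A0}e^(−k₁t) = 0.2247 mol·L⁻¹, so C_S = C_{A0}−C_A−C_R = 2.210 mol·L⁻¹; C_R/C_S = 0.685.

0.685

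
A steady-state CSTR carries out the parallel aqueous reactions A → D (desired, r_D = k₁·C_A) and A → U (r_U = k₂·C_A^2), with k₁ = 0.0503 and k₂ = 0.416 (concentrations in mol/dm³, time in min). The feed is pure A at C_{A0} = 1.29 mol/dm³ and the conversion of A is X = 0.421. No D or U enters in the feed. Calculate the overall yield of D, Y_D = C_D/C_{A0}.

Exit C_A = C_{A0}(1−X) = 1.29×0.579 = 0.7469 mol/dm³.
In a CSTR the entire volume is at exit conditions, so r_D = 0.0503×0.7469 = 0.03757 and r_U = 0.416×0.7469^2 = 0.2321.
Fraction of consumed A going to D: r_D/(r_D+r_U) = 0.1393.
C_D = 0.1393·C_{A0}·X = 0.1393×1.29×0.421 = 0.0757 mol/dm³; Y_D = C_D/C_{A0} = 0.0587.

0.0587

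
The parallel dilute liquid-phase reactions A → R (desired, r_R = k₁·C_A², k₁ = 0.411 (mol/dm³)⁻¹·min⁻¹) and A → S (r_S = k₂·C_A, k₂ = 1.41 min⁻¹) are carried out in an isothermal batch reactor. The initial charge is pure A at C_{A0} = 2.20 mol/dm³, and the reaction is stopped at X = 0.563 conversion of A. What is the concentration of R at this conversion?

0.386 mol/dm³

C_A = C_{A0}(1−X) = 0.9614 mol/dm³.
Along a PFR/batch, dC_S/dC_A = −r_S/(r_R+r_S) = −k₂/(k₂+k₁·C_A).
Integrating from C_{A0} to C_A: C_S = (1.41/0.411)·ln[(1.41+0.411·2.20)/(1.41+0.411·0.961)] = 3.431·ln(2.314/1.805) = 0.8523 mol/dm³.
Then C_R = (C_{A0}−C_A) − C_S = 1.239 − 0.8523 = 0.3863 mol/dm³.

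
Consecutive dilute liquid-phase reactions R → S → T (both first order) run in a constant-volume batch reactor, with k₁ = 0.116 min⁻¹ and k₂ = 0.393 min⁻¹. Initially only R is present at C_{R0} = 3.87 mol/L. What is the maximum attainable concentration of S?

At the optimum, C_{S,max}/C_{R0} = (k₁/k₂)^[k₂/(k₂−k₁)].
= (0.116/0.393)^(0.393/(0.393−0.116)) = (0.2952)^(1.419) = 0.1771.
C_{S,max} = 0.1771×3.87 = 0.685 mol/L.

0.685 mol/L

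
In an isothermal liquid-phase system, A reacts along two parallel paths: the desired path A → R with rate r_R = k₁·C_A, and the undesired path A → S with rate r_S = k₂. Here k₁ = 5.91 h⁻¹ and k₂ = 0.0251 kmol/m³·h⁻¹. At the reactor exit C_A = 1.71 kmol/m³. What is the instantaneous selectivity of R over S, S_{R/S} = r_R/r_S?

S_{R/S} = r_R/r_S = (k₁·C_A)/(k₂) = (k₁/k₂)·C_A.
= (5.91×1.710) / (0.0251) = 10.11/0.02510 = 403.

403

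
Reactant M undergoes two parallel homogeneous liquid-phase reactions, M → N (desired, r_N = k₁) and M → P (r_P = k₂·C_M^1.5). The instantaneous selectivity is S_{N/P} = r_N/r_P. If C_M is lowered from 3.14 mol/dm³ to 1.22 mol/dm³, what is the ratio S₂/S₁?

S_{N/P} = (k₁/k₂)·C_M^-1.5, so S₂/S₁ = (C_{M,2}/C_{M,1})^-1.5.
= (1.22/3.14)^(-1.5) = (0.3885)^(-1.5) = 4.13.
Selectivity toward N rises as C_M falls — low-concentration operation is favoured.

4.13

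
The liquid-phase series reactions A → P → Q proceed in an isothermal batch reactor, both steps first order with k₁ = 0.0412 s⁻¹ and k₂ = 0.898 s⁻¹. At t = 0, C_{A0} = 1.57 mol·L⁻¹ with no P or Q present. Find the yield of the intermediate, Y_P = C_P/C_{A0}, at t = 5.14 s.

0.0384

For first-order series with pure A initially, C_P(t) = k₁C_{A0}/(k₂−k₁)·(e^(−k₁t) − e^(−k₂t)).
e^(−k₁t) = e^(−0.0412×5.14) = e^(−0.2118) = 0.8092; e^(−k₂t) = e^(−4.616) = 0.009895.
C_P = 0.0412×1.57/(0.898−0.0412) × (0.8092−0.009895) = 0.07549×0.7993 = 0.06034 mol·L⁻¹.
Y_P = C_P/C_{A0} = 0.06034/1.57 = 0.0384.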